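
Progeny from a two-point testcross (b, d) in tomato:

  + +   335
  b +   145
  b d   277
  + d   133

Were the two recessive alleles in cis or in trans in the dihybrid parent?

The two most frequent classes are + + (335) and b d (277); these are the parental (non-recombinant) types.
So the F1 carried + + on one chromosome and b d on the other — the recessive alleles are on the same chromosome (cis / coupling).

cis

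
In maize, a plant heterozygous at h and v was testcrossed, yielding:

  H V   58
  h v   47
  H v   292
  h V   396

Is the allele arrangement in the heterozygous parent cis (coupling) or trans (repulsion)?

The two most frequent classes are H v (292) and h V (396); these are the parental (non-recombinant) types.
So the F1 carried H v on one chromosome and h V on the other — the recessive alleles are on opposite chromosomes (trans / repulsion).

trans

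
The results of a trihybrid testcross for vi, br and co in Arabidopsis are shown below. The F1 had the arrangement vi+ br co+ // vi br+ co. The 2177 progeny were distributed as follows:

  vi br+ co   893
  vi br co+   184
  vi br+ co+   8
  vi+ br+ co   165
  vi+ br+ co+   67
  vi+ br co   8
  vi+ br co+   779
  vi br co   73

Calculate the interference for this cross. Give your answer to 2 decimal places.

The two rarest classes, vi+ br co and vi br+ co+, are the double crossovers. Comparing them with the parentals, only the co allele has switched, so co is the middle locus and the order is vi – co – br.
vi–co: (349 + 16)/2177 = 0.1677; co–br: (140 + 16)/2177 = 0.0717.
Expected DCO frequency = 0.1677 × 0.0717 ≈ 0.01202; observed = 16/2177 ≈ 0.00735.
Coefficient of coincidence = 0.00735/0.01202 ≈ 0.61; interference = 1 − 0.61 = 0.39.

0.39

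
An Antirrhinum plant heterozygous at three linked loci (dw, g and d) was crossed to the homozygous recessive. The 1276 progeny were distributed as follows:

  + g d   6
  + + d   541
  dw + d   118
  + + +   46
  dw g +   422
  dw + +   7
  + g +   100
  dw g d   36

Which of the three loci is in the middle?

g

The two most frequent reciprocal classes, + + d and dw g +, are the parental types, so the F1 was + + d / dw g +.
The two rarest classes, + g d and dw + +, are the double crossovers. Comparing them with the parentals, only the g allele has switched, so g is the middle locus and the order is dw – g – d.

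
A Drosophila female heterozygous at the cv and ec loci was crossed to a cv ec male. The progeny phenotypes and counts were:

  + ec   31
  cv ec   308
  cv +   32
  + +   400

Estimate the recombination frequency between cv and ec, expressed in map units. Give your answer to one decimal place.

8.2 map units

The two most frequent classes, + + (400) and cv ec (308), are the parental types, so the F1 was + + / cv ec.
The recombinant classes are + ec and cv +: 31 + 32 = 63.
Recombination frequency = 63/771 = 0.0817 ≈ 8.2%, i.e. 8.2 map units.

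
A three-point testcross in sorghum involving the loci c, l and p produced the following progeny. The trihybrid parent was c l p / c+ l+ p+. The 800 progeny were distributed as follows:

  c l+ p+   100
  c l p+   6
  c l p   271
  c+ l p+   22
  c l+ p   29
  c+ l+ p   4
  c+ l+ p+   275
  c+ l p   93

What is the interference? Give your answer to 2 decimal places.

The two rarest classes, c l p+ and c+ l+ p, are the double crossovers. Comparing them with the parentals, only the p allele has switched, so p is the middle locus and the order is c – p – l.
c–p: (193 + 10)/800 = 0.2537; p–l: (51 + 10)/800 = 0.0762.
Expected DCO frequency = 0.2537 × 0.0762 ≈ 0.01933; observed = 10/800 ≈ 0.01250.
Coefficient of coincidence = 0.01250/0.01933 ≈ 0.65; interference = 1 − 0.65 = 0.35.

0.35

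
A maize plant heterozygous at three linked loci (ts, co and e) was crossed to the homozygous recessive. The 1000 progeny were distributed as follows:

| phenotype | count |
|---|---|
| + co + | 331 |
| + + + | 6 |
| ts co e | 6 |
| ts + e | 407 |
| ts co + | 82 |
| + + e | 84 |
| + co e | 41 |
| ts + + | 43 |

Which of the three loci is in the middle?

co

The two most frequent reciprocal classes, + co + and ts + e, are the parental types, so the F1 was + co + / ts + e.
The two rarest classes, + + + and ts co e, are the double crossovers. Comparing them with the parentals, only the co allele has switched, so co is the middle locus and the order is ts – co – e.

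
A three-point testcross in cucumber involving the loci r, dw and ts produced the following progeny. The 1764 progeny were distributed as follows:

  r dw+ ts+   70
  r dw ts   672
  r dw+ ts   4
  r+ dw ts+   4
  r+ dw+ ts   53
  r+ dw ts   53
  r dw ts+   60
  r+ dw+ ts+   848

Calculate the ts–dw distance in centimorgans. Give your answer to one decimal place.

The two most frequent reciprocal classes, r dw ts and r+ dw+ ts+, are the parental types, so the F1 was r dw ts / r+ dw+ ts+.
The two rarest classes, r dw+ ts and r+ dw ts+, are the double crossovers. Comparing them with the parentals, only the dw allele has switched, so dw is the middle locus and the order is r – dw – ts.
Crossovers in the dw–ts interval produce the single-crossover classes r dw ts+ and r+ dw+ ts (60 + 53 = 113) plus the double crossovers (8).
RF(dw–ts) = (113 + 8) / 1764 = 121/1764 = 0.0686 → 6.9 centimorgans.

6.9 centimorgans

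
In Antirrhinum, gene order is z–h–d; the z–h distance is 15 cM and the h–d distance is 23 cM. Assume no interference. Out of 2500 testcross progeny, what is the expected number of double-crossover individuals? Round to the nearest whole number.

86

Map distances give recombination frequencies of 0.150 and 0.230 for the two intervals.
With no interference, expected double-crossover frequency = 0.150 × 0.230 = 0.03450.
Expected number = 0.03450 × 2500 = 86.25 ≈ 86.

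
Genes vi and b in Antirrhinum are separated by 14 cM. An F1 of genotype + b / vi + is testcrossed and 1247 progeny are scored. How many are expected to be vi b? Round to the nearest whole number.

87

A map distance of 14 cM corresponds to a recombination frequency of 0.140.
The F1 is + b / vi +, so vi b is a recombinant gamete class with expected frequency r/2 = 0.140/2 = 0.0700.
Expected number = 0.0700 × 1247 = 87.29 ≈ 87.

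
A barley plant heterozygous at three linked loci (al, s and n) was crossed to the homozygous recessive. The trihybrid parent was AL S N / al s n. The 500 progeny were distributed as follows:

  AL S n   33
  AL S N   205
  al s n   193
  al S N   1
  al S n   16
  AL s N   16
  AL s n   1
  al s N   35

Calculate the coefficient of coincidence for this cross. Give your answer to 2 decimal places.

0.42

The two rarest classes, al S N and AL s n, are the double crossovers. Comparing them with the parentals, only the al allele has switched, so al is the middle locus and the order is s – al – n.
s–al: (32 + 2)/500 = 0.0680; al–n: (68 + 2)/500 = 0.1400.
Expected DCO frequency = 0.0680 × 0.1400 ≈ 0.00952; observed = 2/500 ≈ 0.00400.
Coefficient of coincidence = 0.00400/0.00952 ≈ 0.42.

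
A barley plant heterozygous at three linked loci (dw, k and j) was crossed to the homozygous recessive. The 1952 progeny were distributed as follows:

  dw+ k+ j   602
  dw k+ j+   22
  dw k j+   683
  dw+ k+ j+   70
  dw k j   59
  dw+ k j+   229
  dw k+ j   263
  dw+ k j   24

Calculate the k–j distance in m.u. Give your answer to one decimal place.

The two most frequent reciprocal classes, dw k j+ and dw+ k+ j, are the parental types, so the F1 was dw k j+ / dw+ k+ j.
The two rarest classes, dw k+ j+ and dw+ k j, are the double crossovers. Comparing them with the parentals, only the k allele has switched, so k is the middle locus and the order is dw – k – j.
Crossovers in the k–j interval produce the single-crossover classes dw k j and dw+ k+ j+ (59 + 70 = 129) plus the double crossovers (46).
RF(k–j) = (129 + 46) / 1952 = 175/1952 = 0.0897 → 9.0 m.u.

9.0 m.u.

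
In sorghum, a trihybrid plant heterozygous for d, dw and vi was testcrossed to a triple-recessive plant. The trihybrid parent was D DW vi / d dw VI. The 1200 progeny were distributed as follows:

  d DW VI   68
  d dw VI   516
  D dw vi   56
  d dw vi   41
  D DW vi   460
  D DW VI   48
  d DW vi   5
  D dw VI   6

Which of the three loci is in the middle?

d

The two rarest classes, d DW vi and D dw VI, are the double crossovers. Comparing them with the parentals, only the d allele has switched, so d is the middle locus and the order is dw – d – vi.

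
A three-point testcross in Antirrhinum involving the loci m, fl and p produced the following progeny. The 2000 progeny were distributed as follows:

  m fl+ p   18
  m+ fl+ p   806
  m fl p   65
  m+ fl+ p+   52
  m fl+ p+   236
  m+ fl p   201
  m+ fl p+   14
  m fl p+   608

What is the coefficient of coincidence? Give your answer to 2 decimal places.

0.92

The two most frequent reciprocal classes, m fl p+ and m+ fl+ p, are the parental types, so the F1 was m fl p+ / m+ fl+ p.
The two rarest classes, m+ fl p+ and m fl+ p, are the double crossovers. Comparing them with the parentals, only the m allele has switched, so m is the middle locus and the order is p – m – fl.
p–m: (117 + 32)/2000 = 0.0745; m–fl: (437 + 32)/2000 = 0.2345.
Expected DCO frequency = 0.0745 × 0.2345 ≈ 0.01747; observed = 32/2000 ≈ 0.01600.
Coefficient of coincidence = 0.01600/0.01747 ≈ 0.92.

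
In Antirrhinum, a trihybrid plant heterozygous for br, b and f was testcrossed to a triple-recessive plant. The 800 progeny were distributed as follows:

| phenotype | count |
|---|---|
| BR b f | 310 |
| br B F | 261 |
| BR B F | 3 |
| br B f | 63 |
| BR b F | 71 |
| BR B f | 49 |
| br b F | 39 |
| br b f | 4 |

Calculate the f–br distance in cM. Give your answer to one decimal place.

The two most frequent reciprocal classes, BR b f and br B F, are the parental types, so the F1 was BR b f / br B F.
The two rarest classes, br b f and BR B F, are the double crossovers. Comparing them with the parentals, only the br allele has switched, so br is the middle locus and the order is f – br – b.
Crossovers in the f–br interval produce the single-crossover classes BR b F and br B f (71 + 63 = 134) plus the double crossovers (7).
RF(f–br) = (134 + 7) / 800 = 141/800 = 0.1762 → 17.6 cM.

17.6 cM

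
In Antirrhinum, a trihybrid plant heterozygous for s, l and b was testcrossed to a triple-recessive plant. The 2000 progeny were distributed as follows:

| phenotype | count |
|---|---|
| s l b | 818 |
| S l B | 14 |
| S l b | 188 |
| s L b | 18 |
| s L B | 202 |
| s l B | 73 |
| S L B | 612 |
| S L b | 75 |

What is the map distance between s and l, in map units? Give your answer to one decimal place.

The two most frequent reciprocal classes, S L B and s l b, are the parental types, so the F1 was S L B / s l b.
The two rarest classes, S l B and s L b, are the double crossovers. Comparing them with the parentals, only the l allele has switched, so l is the middle locus and the order is b – l – s.
Crossovers in the l–s interval produce the single-crossover classes s L B and S l b (202 + 188 = 390) plus the double crossovers (32).
RF(l–s) = (390 + 32) / 2000 = 422/2000 = 0.2110 → 21.1 map units.

21.1 map units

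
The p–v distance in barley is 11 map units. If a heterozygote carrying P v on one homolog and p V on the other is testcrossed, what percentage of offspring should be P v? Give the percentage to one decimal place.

44.5%

A map distance of 11 map units corresponds to a recombination frequency of 0.110.
The F1 is P v / p V, so P v is a parental gamete class with expected frequency (1 − r)/2 = 0.890/2 = 0.4450.
That is 0.4450 = 44.5% of the progeny.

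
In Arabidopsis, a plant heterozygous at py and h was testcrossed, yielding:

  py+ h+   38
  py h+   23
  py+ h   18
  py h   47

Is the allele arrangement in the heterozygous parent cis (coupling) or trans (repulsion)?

The two most frequent classes are py+ h+ (38) and py h (47); these are the parental (non-recombinant) types.
So the F1 carried py+ h+ on one chromosome and py h on the other — the recessive alleles are on the same chromosome (cis / coupling).

cis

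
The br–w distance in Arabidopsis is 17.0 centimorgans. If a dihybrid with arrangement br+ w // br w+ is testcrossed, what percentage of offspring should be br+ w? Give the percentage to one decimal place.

A map distance of 17.0 centimorgans corresponds to a recombination frequency of 0.170.
The F1 is br+ w / br w+, so br+ w is a parental gamete class with expected frequency (1 − r)/2 = 0.830/2 = 0.4150.
That is 0.4150 = 41.5% of the progeny.

41.5%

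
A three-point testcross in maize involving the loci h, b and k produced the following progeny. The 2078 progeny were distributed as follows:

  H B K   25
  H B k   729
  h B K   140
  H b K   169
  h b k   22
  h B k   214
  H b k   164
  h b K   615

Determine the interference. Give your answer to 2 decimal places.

The two most frequent reciprocal classes, h b K and H B k, are the parental types, so the F1 was h b K / H B k.
The two rarest classes, h b k and H B K, are the double crossovers. Comparing them with the parentals, only the k allele has switched, so k is the middle locus and the order is b – k – h.
b–k: (304 + 47)/2078 = 0.1689; k–h: (383 + 47)/2078 = 0.2069.
Expected DCO frequency = 0.1689 × 0.2069 ≈ 0.03495; observed = 47/2078 ≈ 0.02262.
Coefficient of coincidence = 0.02262/0.03495 ≈ 0.65; interference = 1 − 0.65 = 0.35.

0.35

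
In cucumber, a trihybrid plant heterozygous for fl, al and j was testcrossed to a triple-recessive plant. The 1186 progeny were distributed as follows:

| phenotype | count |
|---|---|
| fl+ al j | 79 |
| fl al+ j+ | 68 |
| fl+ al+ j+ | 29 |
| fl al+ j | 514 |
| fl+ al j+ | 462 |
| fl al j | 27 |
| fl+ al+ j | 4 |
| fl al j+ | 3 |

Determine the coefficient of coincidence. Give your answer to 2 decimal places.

The two most frequent reciprocal classes, fl+ al j+ and fl al+ j, are the parental types, so the F1 was fl+ al j+ / fl al+ j.
The two rarest classes, fl al j+ and fl+ al+ j, are the double crossovers. Comparing them with the parentals, only the fl allele has switched, so fl is the middle locus and the order is al – fl – j.
al–fl: (56 + 7)/1186 = 0.0531; fl–j: (147 + 7)/1186 = 0.1298.
Expected DCO frequency = 0.0531 × 0.1298 ≈ 0.00689; observed = 7/1186 ≈ 0.00590.
Coefficient of coincidence = 0.00590/0.00689 ≈ 0.86.

0.86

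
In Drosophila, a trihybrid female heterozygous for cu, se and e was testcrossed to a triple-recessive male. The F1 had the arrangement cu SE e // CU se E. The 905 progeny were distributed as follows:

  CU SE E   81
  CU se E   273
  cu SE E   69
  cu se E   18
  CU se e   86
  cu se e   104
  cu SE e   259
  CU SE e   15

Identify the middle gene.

The two rarest classes, CU SE e and cu se E, are the double crossovers. Comparing them with the parentals, only the cu allele has switched, so cu is the middle locus and the order is se – cu – e.

cu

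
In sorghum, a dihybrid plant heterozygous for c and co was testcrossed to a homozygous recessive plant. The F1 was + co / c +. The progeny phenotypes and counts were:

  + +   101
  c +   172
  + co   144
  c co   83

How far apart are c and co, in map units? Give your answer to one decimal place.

The recombinant classes are + + and c co: 101 + 83 = 184.
Recombination frequency = 184/500 = 0.3680 ≈ 36.8%, i.e. 36.8 map units.

36.8 map units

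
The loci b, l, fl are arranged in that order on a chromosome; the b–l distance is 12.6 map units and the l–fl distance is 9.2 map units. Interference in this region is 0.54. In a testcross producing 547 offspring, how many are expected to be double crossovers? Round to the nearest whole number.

Map distances give recombination frequencies of 0.126 and 0.092 for the two intervals.
With interference 0.54 (so coincidence = 0.46), expected double-crossover frequency = 0.126 × 0.092 × 0.46 = 0.00533.
Expected number = 0.00533 × 547 = 2.92 ≈ 3.

3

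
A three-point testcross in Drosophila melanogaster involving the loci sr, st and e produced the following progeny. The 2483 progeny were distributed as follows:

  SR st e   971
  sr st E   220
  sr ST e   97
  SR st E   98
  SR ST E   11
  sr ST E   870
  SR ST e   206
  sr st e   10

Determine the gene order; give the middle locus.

sr

The two most frequent reciprocal classes, sr ST E and SR st e, are the parental types, so the F1 was sr ST E / SR st e.
The two rarest classes, SR ST E and sr st e, are the double crossovers. Comparing them with the parentals, only the sr allele has switched, so sr is the middle locus and the order is e – sr – st.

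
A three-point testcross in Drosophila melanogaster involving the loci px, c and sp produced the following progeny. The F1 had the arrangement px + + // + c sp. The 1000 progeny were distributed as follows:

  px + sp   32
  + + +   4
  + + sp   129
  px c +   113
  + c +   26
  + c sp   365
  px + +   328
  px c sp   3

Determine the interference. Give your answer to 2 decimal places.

0.57

The two rarest classes, + + + and px c sp, are the double crossovers. Comparing them with the parentals, only the px allele has switched, so px is the middle locus and the order is sp – px – c.
sp–px: (58 + 7)/1000 = 0.0650; px–c: (242 + 7)/1000 = 0.2490.
Expected DCO frequency = 0.0650 × 0.2490 ≈ 0.01619; observed = 7/1000 ≈ 0.00700.
Coefficient of coincidence = 0.00700/0.01619 ≈ 0.43; interference = 1 − 0.43 = 0.57.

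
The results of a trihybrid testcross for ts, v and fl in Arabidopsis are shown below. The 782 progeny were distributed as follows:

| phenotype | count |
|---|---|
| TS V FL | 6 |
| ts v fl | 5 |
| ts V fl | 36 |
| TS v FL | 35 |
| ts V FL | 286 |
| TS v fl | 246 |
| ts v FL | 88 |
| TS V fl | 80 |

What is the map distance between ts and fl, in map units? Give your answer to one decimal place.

10.5 map units

The two most frequent reciprocal classes, TS v fl and ts V FL, are the parental types, so the F1 was TS v fl / ts V FL.
The two rarest classes, ts v fl and TS V FL, are the double crossovers. Comparing them with the parentals, only the ts allele has switched, so ts is the middle locus and the order is v – ts – fl.
Crossovers in the ts–fl interval produce the single-crossover classes TS v FL and ts V fl (35 + 36 = 71) plus the double crossovers (11).
RF(ts–fl) = (71 + 11) / 782 = 82/782 = 0.1049 → 10.5 map units.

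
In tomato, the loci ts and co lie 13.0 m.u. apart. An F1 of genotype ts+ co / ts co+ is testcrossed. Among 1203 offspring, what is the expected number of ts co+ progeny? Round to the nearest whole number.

523

A map distance of 13.0 m.u. corresponds to a recombination frequency of 0.130.
The F1 is ts+ co / ts co+, so ts co+ is a parental gamete class with expected frequency (1 − r)/2 = 0.870/2 = 0.4350.
Expected number = 0.4350 × 1203 = 523.30 ≈ 523.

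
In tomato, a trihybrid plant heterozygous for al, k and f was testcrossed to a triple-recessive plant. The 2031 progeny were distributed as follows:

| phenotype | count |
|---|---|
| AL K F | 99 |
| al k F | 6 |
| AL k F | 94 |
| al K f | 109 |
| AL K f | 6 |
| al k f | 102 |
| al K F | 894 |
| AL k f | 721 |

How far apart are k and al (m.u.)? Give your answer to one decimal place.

The two most frequent reciprocal classes, AL k f and al K F, are the parental types, so the F1 was AL k f / al K F.
The two rarest classes, AL K f and al k F, are the double crossovers. Comparing them with the parentals, only the k allele has switched, so k is the middle locus and the order is f – k – al.
Crossovers in the k–al interval produce the single-crossover classes al k f and AL K F (102 + 99 = 201) plus the double crossovers (12).
RF(k–al) = (201 + 12) / 2031 = 213/2031 = 0.1049 → 10.5 m.u.

10.5 m.u.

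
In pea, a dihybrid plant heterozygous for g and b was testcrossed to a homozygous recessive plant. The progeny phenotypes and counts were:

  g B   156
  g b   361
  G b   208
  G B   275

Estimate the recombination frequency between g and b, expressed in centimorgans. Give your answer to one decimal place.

The two most frequent classes, G B (275) and g b (361), are the parental types, so the F1 was G B / g b.
The recombinant classes are G b and g B: 208 + 156 = 364.
Recombination frequency = 364/1000 = 0.3640 ≈ 36.4%, i.e. 36.4 centimorgans.

36.4 centimorgans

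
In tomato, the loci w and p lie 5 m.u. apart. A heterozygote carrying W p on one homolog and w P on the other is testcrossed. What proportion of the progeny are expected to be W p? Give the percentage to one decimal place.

A map distance of 5 m.u. corresponds to a recombination frequency of 0.050.
The F1 is W p / w P, so W p is a parental gamete class with expected frequency (1 − r)/2 = 0.950/2 = 0.4750.
That is 0.4750 = 47.5% of the progeny.

47.5%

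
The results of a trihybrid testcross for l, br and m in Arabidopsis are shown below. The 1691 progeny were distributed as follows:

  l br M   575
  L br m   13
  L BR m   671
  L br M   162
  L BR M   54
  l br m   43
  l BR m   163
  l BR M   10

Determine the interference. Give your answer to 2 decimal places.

0.07

The two most frequent reciprocal classes, l br M and L BR m, are the parental types, so the F1 was l br M / L BR m.
The two rarest classes, l BR M and L br m, are the double crossovers. Comparing them with the parentals, only the br allele has switched, so br is the middle locus and the order is m – br – l.
m–br: (97 + 23)/1691 = 0.0710; br–l: (325 + 23)/1691 = 0.2058.
Expected DCO frequency = 0.0710 × 0.2058 ≈ 0.01461; observed = 23/1691 ≈ 0.01360.
Coefficient of coincidence = 0.01360/0.01461 ≈ 0.93; interference = 1 − 0.93 = 0.07.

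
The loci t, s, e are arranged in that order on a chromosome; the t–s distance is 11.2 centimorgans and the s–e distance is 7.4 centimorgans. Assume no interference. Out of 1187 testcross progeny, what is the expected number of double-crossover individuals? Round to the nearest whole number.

Map distances give recombination frequencies of 0.112 and 0.074 for the two intervals.
With no interference, expected double-crossover frequency = 0.112 × 0.074 = 0.00829.
Expected number = 0.00829 × 1187 = 9.84 ≈ 10.

10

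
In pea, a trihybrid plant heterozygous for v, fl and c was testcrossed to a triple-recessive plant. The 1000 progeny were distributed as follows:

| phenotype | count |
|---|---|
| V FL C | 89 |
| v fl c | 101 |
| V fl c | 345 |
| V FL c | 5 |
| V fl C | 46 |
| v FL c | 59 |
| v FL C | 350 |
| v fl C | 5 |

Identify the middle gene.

fl

The two most frequent reciprocal classes, V fl c and v FL C, are the parental types, so the F1 was V fl c / v FL C.
The two rarest classes, V FL c and v fl C, are the double crossovers. Comparing them with the parentals, only the fl allele has switched, so fl is the middle locus and the order is v – fl – c.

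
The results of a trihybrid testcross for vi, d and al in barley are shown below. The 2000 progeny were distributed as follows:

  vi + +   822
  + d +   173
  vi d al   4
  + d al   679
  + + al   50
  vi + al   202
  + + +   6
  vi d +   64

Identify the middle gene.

vi

The two most frequent reciprocal classes, + d al and vi + +, are the parental types, so the F1 was + d al / vi + +.
The two rarest classes, vi d al and + + +, are the double crossovers. Comparing them with the parentals, only the vi allele has switched, so vi is the middle locus and the order is d – vi – al.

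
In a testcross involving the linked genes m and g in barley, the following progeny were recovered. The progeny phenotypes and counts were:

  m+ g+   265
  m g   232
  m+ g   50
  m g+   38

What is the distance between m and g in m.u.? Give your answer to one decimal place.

The two most frequent classes, m+ g+ (265) and m g (232), are the parental types, so the F1 was m+ g+ / m g.
The recombinant classes are m+ g and m g+: 50 + 38 = 88.
Recombination frequency = 88/585 = 0.1504 ≈ 15.0%, i.e. 15.0 m.u.

15.0 m.u.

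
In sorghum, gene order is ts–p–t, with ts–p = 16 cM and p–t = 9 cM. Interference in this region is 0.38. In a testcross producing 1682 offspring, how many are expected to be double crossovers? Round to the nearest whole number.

15

Map distances give recombination frequencies of 0.160 and 0.090 for the two intervals.
With interference 0.38 (so coincidence = 0.62), expected double-crossover frequency = 0.160 × 0.090 × 0.62 = 0.00893.
Expected number = 0.00893 × 1682 = 15.02 ≈ 15.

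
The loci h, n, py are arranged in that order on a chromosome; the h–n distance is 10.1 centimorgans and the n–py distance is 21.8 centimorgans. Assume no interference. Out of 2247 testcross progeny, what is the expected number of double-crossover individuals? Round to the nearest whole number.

Map distances give recombination frequencies of 0.101 and 0.218 for the two intervals.
With no interference, expected double-crossover frequency = 0.101 × 0.218 = 0.02202.
Expected number = 0.02202 × 2247 = 49.47 ≈ 49.

49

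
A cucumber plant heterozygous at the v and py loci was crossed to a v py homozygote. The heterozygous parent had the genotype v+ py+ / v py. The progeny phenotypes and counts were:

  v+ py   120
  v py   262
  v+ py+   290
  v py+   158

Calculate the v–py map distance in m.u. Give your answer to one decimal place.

33.5 m.u.

The recombinant classes are v+ py and v py+: 120 + 158 = 278.
Recombination frequency = 278/830 = 0.3349 ≈ 33.5%, i.e. 33.5 m.u.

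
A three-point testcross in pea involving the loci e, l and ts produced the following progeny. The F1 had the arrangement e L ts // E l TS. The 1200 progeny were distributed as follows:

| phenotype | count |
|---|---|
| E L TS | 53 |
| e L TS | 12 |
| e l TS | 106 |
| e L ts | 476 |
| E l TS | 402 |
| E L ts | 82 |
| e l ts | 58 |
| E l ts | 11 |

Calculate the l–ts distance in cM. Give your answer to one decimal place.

The two rarest classes, e L TS and E l ts, are the double crossovers. Comparing them with the parentals, only the ts allele has switched, so ts is the middle locus and the order is l – ts – e.
Crossovers in the l–ts interval produce the single-crossover classes e l ts and E L TS (58 + 53 = 111) plus the double crossovers (23).
RF(l–ts) = (111 + 23) / 1200 = 134/1200 = 0.1117 → 11.2 cM.

11.2 cM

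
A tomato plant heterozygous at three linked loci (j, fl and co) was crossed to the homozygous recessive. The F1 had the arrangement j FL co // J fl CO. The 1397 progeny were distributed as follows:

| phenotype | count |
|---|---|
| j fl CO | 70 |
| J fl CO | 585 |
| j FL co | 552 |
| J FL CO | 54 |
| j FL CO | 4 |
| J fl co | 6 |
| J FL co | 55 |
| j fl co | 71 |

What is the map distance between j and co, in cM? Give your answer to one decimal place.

9.7 cM

The two rarest classes, j FL CO and J fl co, are the double crossovers. Comparing them with the parentals, only the co allele has switched, so co is the middle locus and the order is fl – co – j.
Crossovers in the co–j interval produce the single-crossover classes J FL co and j fl CO (55 + 70 = 125) plus the double crossovers (10).
RF(co–j) = (125 + 10) / 1397 = 135/1397 = 0.0966 → 9.7 cM.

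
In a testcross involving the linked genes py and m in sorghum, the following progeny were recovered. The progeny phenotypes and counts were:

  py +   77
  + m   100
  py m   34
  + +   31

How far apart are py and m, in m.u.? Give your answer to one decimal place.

26.9 m.u.

The two most frequent classes, + m (100) and py + (77), are the parental types, so the F1 was + m / py +.
The recombinant classes are + + and py m: 31 + 34 = 65.
Recombination frequency = 65/242 = 0.2686 ≈ 26.9%, i.e. 26.9 m.u.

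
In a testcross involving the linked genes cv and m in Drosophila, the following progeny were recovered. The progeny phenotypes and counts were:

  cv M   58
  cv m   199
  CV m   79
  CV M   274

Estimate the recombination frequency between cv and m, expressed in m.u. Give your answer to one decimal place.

22.5 m.u.

The two most frequent classes, CV M (274) and cv m (199), are the parental types, so the F1 was CV M / cv m.
The recombinant classes are CV m and cv M: 79 + 58 = 137.
Recombination frequency = 137/610 = 0.2246 ≈ 22.5%, i.e. 22.5 m.u.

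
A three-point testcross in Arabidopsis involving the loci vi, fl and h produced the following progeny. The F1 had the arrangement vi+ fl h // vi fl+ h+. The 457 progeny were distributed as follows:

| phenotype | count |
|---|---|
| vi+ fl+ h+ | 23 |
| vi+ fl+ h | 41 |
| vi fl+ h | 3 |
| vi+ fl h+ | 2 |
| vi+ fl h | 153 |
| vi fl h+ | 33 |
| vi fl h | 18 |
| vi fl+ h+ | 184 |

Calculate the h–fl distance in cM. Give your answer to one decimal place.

17.3 cM

The two rarest classes, vi+ fl h+ and vi fl+ h, are the double crossovers. Comparing them with the parentals, only the h allele has switched, so h is the middle locus and the order is vi – h – fl.
Crossovers in the h–fl interval produce the single-crossover classes vi+ fl+ h and vi fl h+ (41 + 33 = 74) plus the double crossovers (5).
RF(h–fl) = (74 + 5) / 457 = 79/457 = 0.1729 → 17.3 cM.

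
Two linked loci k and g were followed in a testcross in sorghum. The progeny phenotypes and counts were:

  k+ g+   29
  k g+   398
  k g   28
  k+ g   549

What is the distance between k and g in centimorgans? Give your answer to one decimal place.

5.7 centimorgans

The two most frequent classes, k+ g (549) and k g+ (398), are the parental types, so the F1 was k+ g / k g+.
The recombinant classes are k+ g+ and k g: 29 + 28 = 57.
Recombination frequency = 57/1004 = 0.0568 ≈ 5.7%, i.e. 5.7 centimorgans.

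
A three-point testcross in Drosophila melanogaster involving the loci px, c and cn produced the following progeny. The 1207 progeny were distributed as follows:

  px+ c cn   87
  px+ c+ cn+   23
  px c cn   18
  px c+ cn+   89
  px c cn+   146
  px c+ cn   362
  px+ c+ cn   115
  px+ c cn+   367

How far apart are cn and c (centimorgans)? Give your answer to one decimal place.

The two most frequent reciprocal classes, px+ c cn+ and px c+ cn, are the parental types, so the F1 was px+ c cn+ / px c+ cn.
The two rarest classes, px+ c+ cn+ and px c cn, are the double crossovers. Comparing them with the parentals, only the c allele has switched, so c is the middle locus and the order is px – c – cn.
Crossovers in the c–cn interval produce the single-crossover classes px+ c cn and px c+ cn+ (87 + 89 = 176) plus the double crossovers (41).
RF(c–cn) = (176 + 41) / 1207 = 217/1207 = 0.1798 → 18.0 centimorgans.

18.0 centimorgans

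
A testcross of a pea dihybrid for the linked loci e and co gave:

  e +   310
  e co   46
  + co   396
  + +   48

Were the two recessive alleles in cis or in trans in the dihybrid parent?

The two most frequent classes are + co (396) and e + (310); these are the parental (non-recombinant) types.
So the F1 carried + co on one chromosome and e + on the other — the recessive alleles are on opposite chromosomes (trans / repulsion).

trans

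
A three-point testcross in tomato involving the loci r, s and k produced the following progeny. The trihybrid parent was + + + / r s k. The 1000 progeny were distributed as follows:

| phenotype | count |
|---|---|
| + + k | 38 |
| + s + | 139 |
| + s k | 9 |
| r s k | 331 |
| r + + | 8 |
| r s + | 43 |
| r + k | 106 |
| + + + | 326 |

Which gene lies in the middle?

r

The two rarest classes, r + + and + s k, are the double crossovers. Comparing them with the parentals, only the r allele has switched, so r is the middle locus and the order is k – r – s.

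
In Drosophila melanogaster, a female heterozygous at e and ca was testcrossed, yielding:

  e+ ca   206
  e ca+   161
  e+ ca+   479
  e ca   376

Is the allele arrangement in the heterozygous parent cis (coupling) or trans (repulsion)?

cis

The two most frequent classes are e+ ca+ (479) and e ca (376); these are the parental (non-recombinant) types.
So the F1 carried e+ ca+ on one chromosome and e ca on the other — the recessive alleles are on the same chromosome (cis / coupling).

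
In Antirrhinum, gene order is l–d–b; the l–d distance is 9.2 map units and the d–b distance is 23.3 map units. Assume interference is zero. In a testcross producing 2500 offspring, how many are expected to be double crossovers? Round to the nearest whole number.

Map distances give recombination frequencies of 0.092 and 0.233 for the two intervals.
With no interference, expected double-crossover frequency = 0.092 × 0.233 = 0.02144.
Expected number = 0.02144 × 2500 = 53.59 ≈ 54.

54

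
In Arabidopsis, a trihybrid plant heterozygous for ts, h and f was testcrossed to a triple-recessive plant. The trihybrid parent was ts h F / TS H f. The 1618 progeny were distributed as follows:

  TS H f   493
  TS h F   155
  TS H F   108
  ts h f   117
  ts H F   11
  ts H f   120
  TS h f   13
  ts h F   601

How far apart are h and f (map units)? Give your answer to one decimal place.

15.4 map units

The two rarest classes, ts H F and TS h f, are the double crossovers. Comparing them with the parentals, only the h allele has switched, so h is the middle locus and the order is f – h – ts.
Crossovers in the f–h interval produce the single-crossover classes ts h f and TS H F (117 + 108 = 225) plus the double crossovers (24).
RF(f–h) = (225 + 24) / 1618 = 249/1618 = 0.1539 → 15.4 map units.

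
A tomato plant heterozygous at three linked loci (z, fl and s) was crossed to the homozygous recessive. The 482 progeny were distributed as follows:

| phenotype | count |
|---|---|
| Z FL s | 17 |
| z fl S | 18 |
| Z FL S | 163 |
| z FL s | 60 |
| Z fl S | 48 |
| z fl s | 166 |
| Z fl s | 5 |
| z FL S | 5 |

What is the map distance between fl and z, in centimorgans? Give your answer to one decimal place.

24.5 centimorgans

The two most frequent reciprocal classes, Z FL S and z fl s, are the parental types, so the F1 was Z FL S / z fl s.
The two rarest classes, z FL S and Z fl s, are the double crossovers. Comparing them with the parentals, only the z allele has switched, so z is the middle locus and the order is fl – z – s.
Crossovers in the fl–z interval produce the single-crossover classes Z fl S and z FL s (48 + 60 = 108) plus the double crossovers (10).
RF(fl–z) = (108 + 10) / 482 = 118/482 = 0.2448 → 24.5 centimorgans.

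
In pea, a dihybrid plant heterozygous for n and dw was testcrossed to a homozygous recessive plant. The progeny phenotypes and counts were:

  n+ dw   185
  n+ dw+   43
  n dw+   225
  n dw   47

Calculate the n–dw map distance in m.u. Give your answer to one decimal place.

The two most frequent classes, n+ dw (185) and n dw+ (225), are the parental types, so the F1 was n+ dw / n dw+.
The recombinant classes are n+ dw+ and n dw: 43 + 47 = 90.
Recombination frequency = 90/500 = 0.1800 ≈ 18.0%, i.e. 18.0 m.u.

18.0 m.u.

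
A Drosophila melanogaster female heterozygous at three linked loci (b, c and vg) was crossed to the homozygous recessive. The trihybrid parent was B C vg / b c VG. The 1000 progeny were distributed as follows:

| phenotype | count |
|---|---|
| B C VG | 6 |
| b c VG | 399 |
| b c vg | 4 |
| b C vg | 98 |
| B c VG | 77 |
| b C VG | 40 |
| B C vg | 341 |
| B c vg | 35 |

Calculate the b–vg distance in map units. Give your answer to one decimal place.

The two rarest classes, B C VG and b c vg, are the double crossovers. Comparing them with the parentals, only the vg allele has switched, so vg is the middle locus and the order is b – vg – c.
Crossovers in the b–vg interval produce the single-crossover classes b C vg and B c VG (98 + 77 = 175) plus the double crossovers (10).
RF(b–vg) = (175 + 10) / 1000 = 185/1000 = 0.1850 → 18.5 map units.

18.5 map units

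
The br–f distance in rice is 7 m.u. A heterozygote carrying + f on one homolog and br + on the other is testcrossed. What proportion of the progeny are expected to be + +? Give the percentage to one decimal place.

A map distance of 7 m.u. corresponds to a recombination frequency of 0.070.
The F1 is + f / br +, so + + is a recombinant gamete class with expected frequency r/2 = 0.070/2 = 0.0350.
That is 0.0350 = 3.5% of the progeny.

3.5%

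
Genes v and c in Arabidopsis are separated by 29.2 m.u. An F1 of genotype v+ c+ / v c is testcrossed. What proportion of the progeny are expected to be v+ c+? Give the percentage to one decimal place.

A map distance of 29.2 m.u. corresponds to a recombination frequency of 0.292.
The F1 is v+ c+ / v c, so v+ c+ is a parental gamete class with expected frequency (1 − r)/2 = 0.708/2 = 0.3540.
That is 0.3540 = 35.4% of the progeny.

35.4%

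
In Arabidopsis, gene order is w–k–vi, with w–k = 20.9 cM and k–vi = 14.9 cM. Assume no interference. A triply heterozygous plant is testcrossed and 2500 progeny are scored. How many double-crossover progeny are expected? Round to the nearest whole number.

78

Map distances give recombination frequencies of 0.209 and 0.149 for the two intervals.
With no interference, expected double-crossover frequency = 0.209 × 0.149 = 0.03114.
Expected number = 0.03114 × 2500 = 77.85 ≈ 78.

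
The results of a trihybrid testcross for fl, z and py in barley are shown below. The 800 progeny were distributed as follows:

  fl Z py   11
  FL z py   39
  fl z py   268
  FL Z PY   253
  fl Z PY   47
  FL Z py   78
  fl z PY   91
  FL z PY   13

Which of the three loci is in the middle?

z

The two most frequent reciprocal classes, FL Z PY and fl z py, are the parental types, so the F1 was FL Z PY / fl z py.
The two rarest classes, FL z PY and fl Z py, are the double crossovers. Comparing them with the parentals, only the z allele has switched, so z is the middle locus and the order is py – z – fl.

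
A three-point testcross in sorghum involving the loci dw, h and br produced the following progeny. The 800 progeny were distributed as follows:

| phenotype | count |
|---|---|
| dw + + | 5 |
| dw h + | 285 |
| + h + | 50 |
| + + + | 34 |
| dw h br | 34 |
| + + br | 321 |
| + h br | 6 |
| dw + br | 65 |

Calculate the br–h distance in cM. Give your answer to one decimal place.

9.9 cM

The two most frequent reciprocal classes, dw h + and + + br, are the parental types, so the F1 was dw h + / + + br.
The two rarest classes, dw + + and + h br, are the double crossovers. Comparing them with the parentals, only the h allele has switched, so h is the middle locus and the order is br – h – dw.
Crossovers in the br–h interval produce the single-crossover classes dw h br and + + + (34 + 34 = 68) plus the double crossovers (11).
RF(br–h) = (68 + 11) / 800 = 79/800 = 0.0988 → 9.9 cM.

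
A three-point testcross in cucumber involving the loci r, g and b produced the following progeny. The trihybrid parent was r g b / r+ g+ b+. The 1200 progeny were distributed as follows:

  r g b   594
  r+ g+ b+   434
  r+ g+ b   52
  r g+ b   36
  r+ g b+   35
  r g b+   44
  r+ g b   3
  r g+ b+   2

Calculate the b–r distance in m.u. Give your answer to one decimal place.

8.4 m.u.

The two rarest classes, r+ g b and r g+ b+, are the double crossovers. Comparing them with the parentals, only the r allele has switched, so r is the middle locus and the order is g – r – b.
Crossovers in the r–b interval produce the single-crossover classes r g b+ and r+ g+ b (44 + 52 = 96) plus the double crossovers (5).
RF(r–b) = (96 + 5) / 1200 = 101/1200 = 0.0842 → 8.4 m.u.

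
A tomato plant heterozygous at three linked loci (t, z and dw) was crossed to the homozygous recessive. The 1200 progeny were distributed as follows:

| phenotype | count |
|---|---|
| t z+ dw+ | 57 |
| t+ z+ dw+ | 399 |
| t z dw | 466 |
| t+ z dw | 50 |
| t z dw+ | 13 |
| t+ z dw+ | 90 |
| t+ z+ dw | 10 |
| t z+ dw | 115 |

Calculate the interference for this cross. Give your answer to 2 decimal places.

The two most frequent reciprocal classes, t z dw and t+ z+ dw+, are the parental types, so the F1 was t z dw / t+ z+ dw+.
The two rarest classes, t z dw+ and t+ z+ dw, are the double crossovers. Comparing them with the parentals, only the dw allele has switched, so dw is the middle locus and the order is z – dw – t.
z–dw: (205 + 23)/1200 = 0.1900; dw–t: (107 + 23)/1200 = 0.1083.
Expected DCO frequency = 0.1900 × 0.1083 ≈ 0.02058; observed = 23/1200 ≈ 0.01917.
Coefficient of coincidence = 0.01917/0.02058 ≈ 0.93; interference = 1 − 0.93 = 0.07.

0.07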